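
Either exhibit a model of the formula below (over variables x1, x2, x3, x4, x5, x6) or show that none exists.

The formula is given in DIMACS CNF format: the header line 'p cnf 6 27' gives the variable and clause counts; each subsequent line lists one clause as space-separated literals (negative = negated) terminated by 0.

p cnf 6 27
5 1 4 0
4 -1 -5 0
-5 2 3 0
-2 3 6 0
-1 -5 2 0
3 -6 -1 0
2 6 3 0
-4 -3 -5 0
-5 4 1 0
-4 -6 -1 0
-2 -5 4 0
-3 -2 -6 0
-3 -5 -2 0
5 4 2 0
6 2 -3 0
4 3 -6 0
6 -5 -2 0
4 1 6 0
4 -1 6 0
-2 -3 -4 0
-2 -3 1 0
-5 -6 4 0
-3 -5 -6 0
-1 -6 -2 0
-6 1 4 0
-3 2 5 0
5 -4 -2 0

Try x5 = True.
Try x4 = True.
(¬x3) alone gives x3 = False.
(x2) alone gives x2 = True.
(x6) alone gives x6 = True.
(¬x1) alone gives x1 = False.
Every clause now holds.

x1 ↦ False,  x2 ↦ True,  x3 ↦ False,  x4 ↦ True,  x5 ↦ True,  x6 ↦ True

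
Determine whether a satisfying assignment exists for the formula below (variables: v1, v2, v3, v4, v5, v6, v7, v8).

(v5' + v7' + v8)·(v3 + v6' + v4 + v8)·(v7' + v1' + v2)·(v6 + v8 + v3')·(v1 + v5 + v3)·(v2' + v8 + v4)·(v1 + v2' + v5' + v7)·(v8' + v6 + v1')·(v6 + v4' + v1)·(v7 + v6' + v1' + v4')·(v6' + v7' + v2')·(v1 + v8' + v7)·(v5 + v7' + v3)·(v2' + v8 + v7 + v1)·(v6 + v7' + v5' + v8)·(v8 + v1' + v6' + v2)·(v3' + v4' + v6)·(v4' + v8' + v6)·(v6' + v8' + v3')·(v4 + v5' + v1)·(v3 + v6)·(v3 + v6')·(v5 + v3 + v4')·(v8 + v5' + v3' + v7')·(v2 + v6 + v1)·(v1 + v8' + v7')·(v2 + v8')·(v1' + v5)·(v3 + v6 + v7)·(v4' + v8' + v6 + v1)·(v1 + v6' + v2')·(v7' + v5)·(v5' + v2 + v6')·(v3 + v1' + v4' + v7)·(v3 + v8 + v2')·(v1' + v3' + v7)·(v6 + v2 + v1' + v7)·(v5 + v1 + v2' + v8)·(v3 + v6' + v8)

Yes, satisfiable

Try v3 = 1.
Try v6 = 1.
The clause (v8') is unit, so v8 = 0.
Try v5 = 0.
The clause (v1') is unit, so v1 = 0.
The clause (v2') is unit, so v2 = 0.
The clause (v7') is unit, so v7 = 0.
All clauses hold; v4 can take either value.
A satisfying assignment: v1 ↦ 0; v2 ↦ 0; v3 ↦ 1; v4 ↦ 1; v5 ↦ 0; v6 ↦ 1; v7 ↦ 0; v8 ↦ 0.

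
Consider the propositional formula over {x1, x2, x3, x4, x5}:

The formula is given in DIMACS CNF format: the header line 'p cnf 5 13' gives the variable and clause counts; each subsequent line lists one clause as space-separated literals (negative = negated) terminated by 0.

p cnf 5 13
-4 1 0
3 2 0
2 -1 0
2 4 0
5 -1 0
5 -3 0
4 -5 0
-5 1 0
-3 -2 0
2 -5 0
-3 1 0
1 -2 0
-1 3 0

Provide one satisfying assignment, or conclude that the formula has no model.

UNSATISFIABLE

Case x4 = False:
The clause (x2) is unit, so x2 = True.
The clause (¬x5) is unit, so x5 = False.
The clause (¬x1) is unit, so x1 = False.
But (x1) is also a unit clause — contradiction.
Undo x4 and try x4 = True.
The clause (x1) is unit, so x1 = True.
The clause (x2) is unit, so x2 = True.
The clause (x5) is unit, so x5 = True.
The clause (¬x3) is unit, so x3 = False.
But (x3) is also a unit clause — contradiction.
Neither x4 = True nor x4 = False works.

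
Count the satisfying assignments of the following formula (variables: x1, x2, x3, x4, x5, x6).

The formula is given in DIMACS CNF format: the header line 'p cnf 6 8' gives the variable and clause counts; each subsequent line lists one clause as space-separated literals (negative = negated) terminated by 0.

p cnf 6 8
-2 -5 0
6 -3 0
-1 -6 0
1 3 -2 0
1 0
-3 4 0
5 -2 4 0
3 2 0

1

There are 2^6 = 64 truth assignments over (x1, x2, x3, x4, x5, x6).
Split on x6. With x6 = True, the clauses containing x6 are satisfied and ¬x6 drops from the rest; 0 of the 2^5 = 32 assignments to the other variables satisfy what remains.
With x6 = False, by the same count on the reduced clause set, 1 assignment works.
Total: 0 + 1 = 1.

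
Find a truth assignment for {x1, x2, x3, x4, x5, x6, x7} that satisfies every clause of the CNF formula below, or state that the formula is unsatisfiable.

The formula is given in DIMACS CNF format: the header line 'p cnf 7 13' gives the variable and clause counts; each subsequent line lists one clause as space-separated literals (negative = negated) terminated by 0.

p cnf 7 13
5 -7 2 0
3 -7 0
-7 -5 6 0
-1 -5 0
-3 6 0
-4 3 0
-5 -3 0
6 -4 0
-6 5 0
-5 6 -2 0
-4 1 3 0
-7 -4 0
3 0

UNSATISFIABLE

Unit clause (x3) forces x3 = True.
Unit clause (x6) forces x6 = True.
Unit clause (¬x5) forces x5 = False.
But (x5) is also a unit clause — contradiction.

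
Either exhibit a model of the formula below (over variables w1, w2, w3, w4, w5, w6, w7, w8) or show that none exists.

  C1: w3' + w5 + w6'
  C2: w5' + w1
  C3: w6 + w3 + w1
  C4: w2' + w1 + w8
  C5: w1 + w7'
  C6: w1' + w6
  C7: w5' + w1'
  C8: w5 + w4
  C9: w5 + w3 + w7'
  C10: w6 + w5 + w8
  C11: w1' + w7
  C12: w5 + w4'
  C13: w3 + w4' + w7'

UNSATISFIABLE

Suppose w5 = 0.
From the singleton clause (w4), w4 = 1.
But (w4') is also a unit clause — contradiction.
So w5 must be the other value — set w5 = 1.
From the singleton clause (w1), w1 = 1.
But (w1') is also a unit clause — contradiction.
Both values of w5 lead to a conflict.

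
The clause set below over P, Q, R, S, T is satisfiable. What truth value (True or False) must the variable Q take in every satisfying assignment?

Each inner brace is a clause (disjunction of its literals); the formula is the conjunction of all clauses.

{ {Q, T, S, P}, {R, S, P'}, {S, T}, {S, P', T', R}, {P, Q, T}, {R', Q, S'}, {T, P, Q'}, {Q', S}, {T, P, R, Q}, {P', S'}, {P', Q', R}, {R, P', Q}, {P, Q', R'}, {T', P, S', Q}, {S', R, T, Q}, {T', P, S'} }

Suppose Q = 1.
The clause (S) is unit, so S = 1.
The clause (P') is unit, so P = 0.
The clause (T) is unit, so T = 1.
Now (T') is unsatisfied and unit — conflict.
So every satisfying assignment has Q = False.

False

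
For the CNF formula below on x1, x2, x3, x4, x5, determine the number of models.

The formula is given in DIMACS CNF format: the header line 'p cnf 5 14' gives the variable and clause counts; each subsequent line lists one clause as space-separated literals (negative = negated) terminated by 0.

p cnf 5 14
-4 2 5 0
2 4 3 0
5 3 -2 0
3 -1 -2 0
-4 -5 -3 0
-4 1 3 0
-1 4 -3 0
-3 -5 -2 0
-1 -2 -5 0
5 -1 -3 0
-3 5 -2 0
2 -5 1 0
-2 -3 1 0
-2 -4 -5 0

3

There are 2^5 = 32 truth assignments over (x1, x2, x3, x4, x5).
Split on x5. With x5 = True, the clauses containing x5 are satisfied and ¬x5 drops from the rest; 2 of the 2^4 = 16 assignments to the other variables satisfy what remains.
With x5 = False, by the same count on the reduced clause set, 1 assignment works.
Total: 2 + 1 = 3.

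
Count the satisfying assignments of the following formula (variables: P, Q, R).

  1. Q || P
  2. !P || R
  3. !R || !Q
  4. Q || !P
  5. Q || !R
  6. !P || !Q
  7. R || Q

1

There are 2^3 = 8 truth assignments over (P, Q, R).
Split on Q. With Q = true, the clauses containing Q are satisfied and !Q drops from the rest; 1 of the 2^2 = 4 assignments to the other variables satisfy what remains.
With Q = false, by the same count on the reduced clause set, 0 assignments work.
(One model: P=F, Q=T, R=F.)
Total: 1 + 0 = 1.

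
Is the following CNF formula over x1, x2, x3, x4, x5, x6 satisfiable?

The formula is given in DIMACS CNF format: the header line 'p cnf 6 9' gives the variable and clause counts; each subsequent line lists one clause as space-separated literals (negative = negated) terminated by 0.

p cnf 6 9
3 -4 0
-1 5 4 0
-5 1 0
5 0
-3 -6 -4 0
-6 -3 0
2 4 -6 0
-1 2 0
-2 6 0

The clause (x5) is unit, so x5 = True.
The clause (x1) is unit, so x1 = True.
The clause (x2) is unit, so x2 = True.
The clause (x6) is unit, so x6 = True.
The clause (¬x3) is unit, so x3 = False.
The clause (¬x4) is unit, so x4 = False.
All clauses are satisfied.
A satisfying assignment: x1 ↦ True, x2 ↦ True, x3 ↦ False, x4 ↦ False, x5 ↦ True, x6 ↦ True.

Yes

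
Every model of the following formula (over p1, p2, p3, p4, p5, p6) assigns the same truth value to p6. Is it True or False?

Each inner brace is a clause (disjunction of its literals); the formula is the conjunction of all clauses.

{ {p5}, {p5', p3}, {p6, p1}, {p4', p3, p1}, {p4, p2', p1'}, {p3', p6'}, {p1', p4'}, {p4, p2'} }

False

Suppose p6 = 1.
(p5) alone gives p5 = 1.
(p3) alone gives p3 = 1.
But (p3') is also a unit clause — contradiction.
So every satisfying assignment has p6 = False.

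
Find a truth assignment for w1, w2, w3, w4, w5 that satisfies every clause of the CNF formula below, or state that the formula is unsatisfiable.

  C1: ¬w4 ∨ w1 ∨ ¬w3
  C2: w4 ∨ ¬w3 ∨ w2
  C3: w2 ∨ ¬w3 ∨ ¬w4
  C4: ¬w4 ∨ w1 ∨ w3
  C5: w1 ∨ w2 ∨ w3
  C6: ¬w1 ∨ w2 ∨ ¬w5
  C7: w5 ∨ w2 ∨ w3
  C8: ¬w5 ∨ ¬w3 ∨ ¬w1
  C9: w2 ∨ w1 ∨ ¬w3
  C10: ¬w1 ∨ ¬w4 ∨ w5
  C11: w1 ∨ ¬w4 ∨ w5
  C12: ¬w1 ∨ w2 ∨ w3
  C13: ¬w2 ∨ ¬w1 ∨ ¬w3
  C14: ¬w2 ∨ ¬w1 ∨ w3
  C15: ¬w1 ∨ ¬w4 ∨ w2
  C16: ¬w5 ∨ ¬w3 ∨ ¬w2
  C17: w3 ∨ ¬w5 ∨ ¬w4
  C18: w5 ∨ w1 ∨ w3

w1: False,  w2: True,  w3: False,  w4: False,  w5: True

Case w4 = False:
Case w3 = False:
Case w1 = False:
(w2) alone gives w2 = True.
(w5) alone gives w5 = True.
Every clause now holds.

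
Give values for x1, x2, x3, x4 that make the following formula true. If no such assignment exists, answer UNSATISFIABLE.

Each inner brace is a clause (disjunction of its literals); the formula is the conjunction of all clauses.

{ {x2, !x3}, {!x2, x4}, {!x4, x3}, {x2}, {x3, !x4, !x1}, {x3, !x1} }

x1=false,  x2=true,  x3=true,  x4=true

The clause (x2) is unit, so x2 = true.
The clause (x4) is unit, so x4 = true.
The clause (x3) is unit, so x3 = true.
No clause remains; x1 is free.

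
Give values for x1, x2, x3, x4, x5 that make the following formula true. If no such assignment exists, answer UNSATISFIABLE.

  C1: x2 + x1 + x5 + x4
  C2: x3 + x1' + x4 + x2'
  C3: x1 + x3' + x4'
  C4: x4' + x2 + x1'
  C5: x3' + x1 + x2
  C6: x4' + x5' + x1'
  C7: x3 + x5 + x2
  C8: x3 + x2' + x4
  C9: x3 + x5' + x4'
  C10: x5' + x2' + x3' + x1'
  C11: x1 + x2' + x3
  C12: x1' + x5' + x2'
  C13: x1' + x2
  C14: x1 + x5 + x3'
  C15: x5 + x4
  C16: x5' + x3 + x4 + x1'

Case x1 = 0:
Case x3 = 0:
(x2') alone gives x2 = 0.
(x5) alone gives x5 = 1.
(x4') alone gives x4 = 0.
This assignment satisfies each clause.

x1=0; x2=0; x3=0; x4=0; x5=1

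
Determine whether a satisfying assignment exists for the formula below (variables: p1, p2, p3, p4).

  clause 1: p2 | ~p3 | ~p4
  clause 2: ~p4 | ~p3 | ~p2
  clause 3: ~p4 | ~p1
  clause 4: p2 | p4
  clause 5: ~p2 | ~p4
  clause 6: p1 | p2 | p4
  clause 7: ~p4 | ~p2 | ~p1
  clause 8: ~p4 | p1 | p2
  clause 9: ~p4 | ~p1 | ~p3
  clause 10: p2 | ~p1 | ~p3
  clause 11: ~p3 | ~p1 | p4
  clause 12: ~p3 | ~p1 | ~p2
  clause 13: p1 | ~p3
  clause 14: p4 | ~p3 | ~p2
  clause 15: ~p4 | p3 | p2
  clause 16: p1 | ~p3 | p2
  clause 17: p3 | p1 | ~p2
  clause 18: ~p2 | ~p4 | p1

Yes, satisfiable

Case p4 = 0:
The clause (p2) is unit, so p2 = 1.
The clause (~p3) is unit, so p3 = 0.
The clause (p1) is unit, so p1 = 1.
All clauses are satisfied.
A satisfying assignment: p1=1, p2=1, p3=0, p4=0.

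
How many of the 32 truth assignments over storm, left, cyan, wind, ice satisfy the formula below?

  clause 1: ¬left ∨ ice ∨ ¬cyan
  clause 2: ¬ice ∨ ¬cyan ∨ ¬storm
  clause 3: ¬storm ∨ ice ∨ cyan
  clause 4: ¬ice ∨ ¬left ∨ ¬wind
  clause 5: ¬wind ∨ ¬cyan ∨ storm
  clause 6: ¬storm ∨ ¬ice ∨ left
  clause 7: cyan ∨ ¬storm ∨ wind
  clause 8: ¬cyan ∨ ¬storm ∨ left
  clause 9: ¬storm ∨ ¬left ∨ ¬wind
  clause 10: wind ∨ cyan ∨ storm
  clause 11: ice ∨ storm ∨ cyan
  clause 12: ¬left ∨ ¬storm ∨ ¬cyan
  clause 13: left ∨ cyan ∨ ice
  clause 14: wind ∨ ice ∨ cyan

4

There are 2^5 = 32 truth assignments over (storm, left, cyan, wind, ice).
Split on left. With left = True, the clauses containing left are satisfied and ¬left drops from the rest; 1 of the 2^4 = 16 assignments to the other variables satisfy what remains.
With left = False, by the same count on the reduced clause set, 3 assignments work.
Total: 1 + 3 = 4.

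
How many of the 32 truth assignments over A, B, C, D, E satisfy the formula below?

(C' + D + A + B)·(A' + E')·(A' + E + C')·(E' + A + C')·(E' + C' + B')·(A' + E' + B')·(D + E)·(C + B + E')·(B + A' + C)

7

There are 2^5 = 32 truth assignments over (A, B, C, D, E).
Split on C. With C = 1, the clauses containing C are satisfied and C' drops from the rest; 2 of the 2^4 = 16 assignments to the other variables satisfy what remains.
With C = 0, by the same count on the reduced clause set, 5 assignments work.
(One model: A=F, B=F, C=F, D=T, E=F.)
Total: 2 + 5 = 7.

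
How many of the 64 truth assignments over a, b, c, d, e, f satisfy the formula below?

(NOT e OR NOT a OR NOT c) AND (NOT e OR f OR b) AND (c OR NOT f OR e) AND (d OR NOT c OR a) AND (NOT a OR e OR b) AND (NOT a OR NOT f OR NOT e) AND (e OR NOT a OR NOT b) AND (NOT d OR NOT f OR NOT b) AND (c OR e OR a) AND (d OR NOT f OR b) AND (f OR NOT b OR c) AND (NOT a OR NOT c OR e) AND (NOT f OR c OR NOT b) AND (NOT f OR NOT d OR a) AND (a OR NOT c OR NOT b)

There are 2^6 = 64 truth assignments over (a, b, c, d, e, f).
Split on a. With a = true, the clauses containing a are satisfied and NOT a drops from the rest; 0 of the 2^5 = 32 assignments to the other variables satisfy what remains.
With a = false, by the same count on the reduced clause set, 1 assignment works.
(One model: a=F, b=F, c=T, d=T, e=F, f=F.)
Total: 0 + 1 = 1.

1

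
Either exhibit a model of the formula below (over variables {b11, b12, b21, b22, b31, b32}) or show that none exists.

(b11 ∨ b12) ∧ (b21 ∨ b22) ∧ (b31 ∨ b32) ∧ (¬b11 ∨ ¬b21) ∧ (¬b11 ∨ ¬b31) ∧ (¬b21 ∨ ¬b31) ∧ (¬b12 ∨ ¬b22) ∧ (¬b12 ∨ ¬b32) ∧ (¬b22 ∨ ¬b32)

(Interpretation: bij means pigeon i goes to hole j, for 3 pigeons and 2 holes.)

UNSATISFIABLE

Case b11 = True:
(¬b21) alone gives b21 = False.
(b22) alone gives b22 = True.
(¬b31) alone gives b31 = False.
(b32) alone gives b32 = True.
Now (¬b32) is unsatisfied and unit — conflict.
That branch fails; take b11 = False instead.
(b12) alone gives b12 = True.
(¬b22) alone gives b22 = False.
(b21) alone gives b21 = True.
(¬b31) alone gives b31 = False.
(b32) alone gives b32 = True.
Now (¬b32) is unsatisfied and unit — conflict.
Either choice for b11 ends in contradiction.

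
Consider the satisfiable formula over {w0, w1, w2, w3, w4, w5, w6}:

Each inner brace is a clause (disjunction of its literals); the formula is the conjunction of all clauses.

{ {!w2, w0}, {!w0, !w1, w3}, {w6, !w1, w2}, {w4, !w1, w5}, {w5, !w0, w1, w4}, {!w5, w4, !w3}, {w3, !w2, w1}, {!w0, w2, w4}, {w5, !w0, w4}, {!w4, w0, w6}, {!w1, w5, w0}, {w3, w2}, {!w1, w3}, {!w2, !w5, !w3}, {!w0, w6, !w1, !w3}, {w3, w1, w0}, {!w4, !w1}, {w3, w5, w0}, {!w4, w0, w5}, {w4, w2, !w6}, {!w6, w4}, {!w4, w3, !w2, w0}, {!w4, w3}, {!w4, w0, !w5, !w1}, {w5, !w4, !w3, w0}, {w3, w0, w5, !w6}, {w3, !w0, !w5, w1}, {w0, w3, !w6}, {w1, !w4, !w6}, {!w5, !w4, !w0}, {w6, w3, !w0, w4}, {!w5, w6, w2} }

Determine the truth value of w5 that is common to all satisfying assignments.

Suppose w5 = true.
Branch on w2: set w2 = false.
(w3) alone gives w3 = true.
(w4) alone gives w4 = true.
(!w1) alone gives w1 = false.
(!w6) alone gives w6 = false.
That conflicts with the unit clause (w6).
That branch fails; take w2 = true instead.
(w0) alone gives w0 = true.
(!w3) alone gives w3 = false.
(!w1) alone gives w1 = false.
That conflicts with the unit clause (w1).
Either choice for w2 ends in contradiction.
So every satisfying assignment has w5 = False.

False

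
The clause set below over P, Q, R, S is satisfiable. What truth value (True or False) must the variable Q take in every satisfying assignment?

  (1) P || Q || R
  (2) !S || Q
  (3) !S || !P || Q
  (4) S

True

Suppose Q = false.
The clause (!S) is unit, so S = false.
But (S) is also a unit clause — contradiction.
So every satisfying assignment has Q = True.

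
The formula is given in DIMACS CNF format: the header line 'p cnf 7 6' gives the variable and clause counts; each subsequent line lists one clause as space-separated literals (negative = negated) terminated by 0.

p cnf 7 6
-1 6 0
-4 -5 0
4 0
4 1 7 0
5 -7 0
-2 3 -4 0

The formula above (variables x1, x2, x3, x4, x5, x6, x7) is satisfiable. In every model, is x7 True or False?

Suppose x7 = True.
From the singleton clause (x4), x4 = True.
From the singleton clause (¬x5), x5 = False.
But (x5) is also a unit clause — contradiction.
So every satisfying assignment has x7 = False.

False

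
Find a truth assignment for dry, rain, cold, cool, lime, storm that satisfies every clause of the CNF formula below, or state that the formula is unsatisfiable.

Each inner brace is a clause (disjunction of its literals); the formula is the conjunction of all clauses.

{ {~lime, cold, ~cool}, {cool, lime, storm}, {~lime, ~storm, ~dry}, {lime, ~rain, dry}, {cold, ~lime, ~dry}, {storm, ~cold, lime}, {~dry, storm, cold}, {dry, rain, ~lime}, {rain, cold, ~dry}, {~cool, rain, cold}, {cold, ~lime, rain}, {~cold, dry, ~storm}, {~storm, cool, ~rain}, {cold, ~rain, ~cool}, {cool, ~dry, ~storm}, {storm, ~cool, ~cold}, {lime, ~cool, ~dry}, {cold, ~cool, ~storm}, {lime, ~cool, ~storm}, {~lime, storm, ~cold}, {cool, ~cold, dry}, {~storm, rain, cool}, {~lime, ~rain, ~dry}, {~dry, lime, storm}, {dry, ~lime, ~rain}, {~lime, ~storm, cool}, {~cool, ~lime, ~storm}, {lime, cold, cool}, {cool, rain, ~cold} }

Case lime = 0:
Case cool = 1:
(~dry) alone gives dry = 0.
(~rain) alone gives rain = 0.
(cold) alone gives cold = 1.
(storm) alone gives storm = 1.
That conflicts with the unit clause (~storm).
So cool must be the other value — set cool = 0.
(storm) alone gives storm = 1.
(~rain) alone gives rain = 0.
That conflicts with the unit clause (rain).
Neither cool = 1 nor cool = 0 works.
So lime must be the other value — set lime = 1.
Case cold = 1:
(storm) alone gives storm = 1.
(~dry) alone gives dry = 0.
That conflicts with the unit clause (dry).
So cold must be the other value — set cold = 0.
(~cool) alone gives cool = 0.
(~dry) alone gives dry = 0.
(rain) alone gives rain = 1.
That conflicts with the unit clause (~rain).
Neither cold = 1 nor cold = 0 works.
Neither lime = 1 nor lime = 0 works.

UNSATISFIABLE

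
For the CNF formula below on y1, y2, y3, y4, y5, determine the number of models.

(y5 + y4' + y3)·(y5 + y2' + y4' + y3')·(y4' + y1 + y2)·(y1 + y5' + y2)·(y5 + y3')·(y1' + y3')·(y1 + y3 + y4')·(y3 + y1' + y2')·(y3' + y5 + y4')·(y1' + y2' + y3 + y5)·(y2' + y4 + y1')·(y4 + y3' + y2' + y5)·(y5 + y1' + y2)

There are 2^5 = 32 truth assignments over (y1, y2, y3, y4, y5).
Split on y4. With y4 = 1, the clauses containing y4 are satisfied and y4' drops from the rest; 2 of the 2^4 = 16 assignments to the other variables satisfy what remains.
With y4 = 0, by the same count on the reduced clause set, 5 assignments work.
Total: 2 + 5 = 7.

7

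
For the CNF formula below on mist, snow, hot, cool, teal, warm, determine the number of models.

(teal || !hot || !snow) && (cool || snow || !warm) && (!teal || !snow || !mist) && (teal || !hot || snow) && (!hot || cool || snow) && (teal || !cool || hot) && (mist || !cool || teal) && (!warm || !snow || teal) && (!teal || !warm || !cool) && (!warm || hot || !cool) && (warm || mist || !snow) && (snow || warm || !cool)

There are 2^6 = 64 truth assignments over (mist, snow, hot, cool, teal, warm).
Split on teal. With teal = true, the clauses containing teal are satisfied and !teal drops from the rest; 4 of the 2^5 = 32 assignments to the other variables satisfy what remains.
With teal = false, by the same count on the reduced clause set, 3 assignments work.
Total: 4 + 3 = 7.

7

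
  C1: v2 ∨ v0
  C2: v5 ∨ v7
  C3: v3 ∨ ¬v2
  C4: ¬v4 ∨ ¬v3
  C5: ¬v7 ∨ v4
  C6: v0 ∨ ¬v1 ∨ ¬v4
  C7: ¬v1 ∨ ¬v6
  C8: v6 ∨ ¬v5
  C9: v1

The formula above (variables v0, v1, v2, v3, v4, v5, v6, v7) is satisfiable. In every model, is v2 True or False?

Suppose v2 = True.
From the singleton clause (v3), v3 = True.
From the singleton clause (¬v4), v4 = False.
From the singleton clause (¬v7), v7 = False.
From the singleton clause (v5), v5 = True.
From the singleton clause (v6), v6 = True.
From the singleton clause (¬v1), v1 = False.
That conflicts with the unit clause (v1).
So every satisfying assignment has v2 = False.

False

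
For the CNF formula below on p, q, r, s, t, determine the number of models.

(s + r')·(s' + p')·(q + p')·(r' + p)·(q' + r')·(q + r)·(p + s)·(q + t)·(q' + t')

There are 2^5 = 32 truth assignments over (p, q, r, s, t).
Split on t. With t = 1, the clauses containing t are satisfied and t' drops from the rest; 0 of the 2^4 = 16 assignments to the other variables satisfy what remains.
With t = 0, by the same count on the reduced clause set, 2 assignments work.
(One model: p=F, q=T, r=F, s=T, t=F.)
Total: 0 + 2 = 2.

2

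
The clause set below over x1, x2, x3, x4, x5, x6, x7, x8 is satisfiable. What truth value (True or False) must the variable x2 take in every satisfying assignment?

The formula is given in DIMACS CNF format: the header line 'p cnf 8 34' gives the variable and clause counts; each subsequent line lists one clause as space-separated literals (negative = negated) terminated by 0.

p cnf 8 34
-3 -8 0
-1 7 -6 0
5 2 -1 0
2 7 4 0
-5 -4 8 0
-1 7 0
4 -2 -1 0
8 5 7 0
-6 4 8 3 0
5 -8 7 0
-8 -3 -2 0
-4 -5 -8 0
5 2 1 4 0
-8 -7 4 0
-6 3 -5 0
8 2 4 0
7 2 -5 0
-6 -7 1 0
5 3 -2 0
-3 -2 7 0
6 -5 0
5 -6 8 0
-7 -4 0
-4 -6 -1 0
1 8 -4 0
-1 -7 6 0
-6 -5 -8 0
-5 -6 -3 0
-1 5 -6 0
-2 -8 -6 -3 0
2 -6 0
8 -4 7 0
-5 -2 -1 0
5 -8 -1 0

True

Suppose x2 = False.
Unit clause (¬x6) forces x6 = False.
Unit clause (¬x5) forces x5 = False.
Unit clause (¬x1) forces x1 = False.
Unit clause (x4) forces x4 = True.
Unit clause (¬x7) forces x7 = False.
Unit clause (x8) forces x8 = True.
Now (¬x8) is unsatisfied and unit — conflict.
So every satisfying assignment has x2 = True.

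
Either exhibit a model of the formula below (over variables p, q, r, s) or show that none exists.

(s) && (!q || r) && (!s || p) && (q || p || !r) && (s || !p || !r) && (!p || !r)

(s) alone gives s = true.
(p) alone gives p = true.
(!r) alone gives r = false.
(!q) alone gives q = false.
This assignment satisfies each clause.

p ↦ true,  q ↦ false,  r ↦ false,  s ↦ true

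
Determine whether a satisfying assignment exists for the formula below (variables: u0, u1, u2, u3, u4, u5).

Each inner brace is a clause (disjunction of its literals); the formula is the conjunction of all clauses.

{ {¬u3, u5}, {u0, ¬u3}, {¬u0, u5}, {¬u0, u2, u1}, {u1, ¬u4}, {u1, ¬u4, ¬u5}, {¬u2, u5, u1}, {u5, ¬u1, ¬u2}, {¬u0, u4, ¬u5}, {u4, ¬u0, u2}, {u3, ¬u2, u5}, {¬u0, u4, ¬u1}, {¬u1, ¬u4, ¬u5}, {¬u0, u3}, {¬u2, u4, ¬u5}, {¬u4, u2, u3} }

Satisfiable

Try u3 = False.
The clause (¬u0) is unit, so u0 = False.
Try u1 = True.
Try u5 = False.
The clause (¬u2) is unit, so u2 = False.
The clause (¬u4) is unit, so u4 = False.
Every clause now holds.
A satisfying assignment: u0=False; u1=True; u2=False; u3=False; u4=False; u5=False.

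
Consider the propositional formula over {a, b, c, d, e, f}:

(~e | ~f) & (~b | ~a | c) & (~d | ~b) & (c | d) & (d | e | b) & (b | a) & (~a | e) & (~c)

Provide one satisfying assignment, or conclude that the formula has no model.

a=1,  b=0,  c=0,  d=1,  e=1,  f=0

(~c) alone gives c = 0.
(d) alone gives d = 1.
(~b) alone gives b = 0.
(a) alone gives a = 1.
(e) alone gives e = 1.
(~f) alone gives f = 0.
This assignment satisfies each clause.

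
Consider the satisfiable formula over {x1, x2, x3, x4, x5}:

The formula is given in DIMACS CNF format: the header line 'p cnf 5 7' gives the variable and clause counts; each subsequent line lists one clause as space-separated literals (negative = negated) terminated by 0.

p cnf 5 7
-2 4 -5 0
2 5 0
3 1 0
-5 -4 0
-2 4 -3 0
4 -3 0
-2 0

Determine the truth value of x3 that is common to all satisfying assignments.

False

Suppose x3 = True.
(x4) alone gives x4 = True.
(¬x5) alone gives x5 = False.
(x2) alone gives x2 = True.
Now (¬x2) is unsatisfied and unit — conflict.
So every satisfying assignment has x3 = False.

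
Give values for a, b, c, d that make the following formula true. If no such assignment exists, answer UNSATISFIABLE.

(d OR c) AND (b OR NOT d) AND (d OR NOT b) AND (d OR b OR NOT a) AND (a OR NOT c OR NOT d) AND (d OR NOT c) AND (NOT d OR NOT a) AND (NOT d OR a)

Case d = true:
The clause (b) is unit, so b = true.
The clause (NOT a) is unit, so a = false.
But (a) is also a unit clause — contradiction.
Backtrack on d: now try d = false.
The clause (c) is unit, so c = true.
But (NOT c) is also a unit clause — contradiction.
Either choice for d ends in contradiction.

UNSATISFIABLE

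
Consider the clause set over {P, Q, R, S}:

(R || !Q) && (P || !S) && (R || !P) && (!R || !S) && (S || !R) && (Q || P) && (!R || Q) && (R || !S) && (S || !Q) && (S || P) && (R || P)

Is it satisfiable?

Suppose R = true.
From the singleton clause (!S), S = false.
But (S) is also a unit clause — contradiction.
That branch fails; take R = false instead.
From the singleton clause (!Q), Q = false.
From the singleton clause (!P), P = false.
But (P) is also a unit clause — contradiction.
Neither R = true nor R = false works.
No assignment satisfies every clause.

No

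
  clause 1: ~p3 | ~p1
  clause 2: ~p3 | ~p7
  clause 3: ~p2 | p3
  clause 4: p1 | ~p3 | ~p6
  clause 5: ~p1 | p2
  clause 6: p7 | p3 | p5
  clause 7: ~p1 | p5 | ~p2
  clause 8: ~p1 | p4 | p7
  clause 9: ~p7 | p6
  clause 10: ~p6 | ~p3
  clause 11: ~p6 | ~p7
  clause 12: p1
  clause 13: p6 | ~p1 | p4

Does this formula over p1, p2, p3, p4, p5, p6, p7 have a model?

Unit clause (p1) forces p1 = 1.
Unit clause (~p3) forces p3 = 0.
Unit clause (~p2) forces p2 = 0.
That conflicts with the unit clause (p2).
No assignment satisfies every clause.

No, unsatisfiable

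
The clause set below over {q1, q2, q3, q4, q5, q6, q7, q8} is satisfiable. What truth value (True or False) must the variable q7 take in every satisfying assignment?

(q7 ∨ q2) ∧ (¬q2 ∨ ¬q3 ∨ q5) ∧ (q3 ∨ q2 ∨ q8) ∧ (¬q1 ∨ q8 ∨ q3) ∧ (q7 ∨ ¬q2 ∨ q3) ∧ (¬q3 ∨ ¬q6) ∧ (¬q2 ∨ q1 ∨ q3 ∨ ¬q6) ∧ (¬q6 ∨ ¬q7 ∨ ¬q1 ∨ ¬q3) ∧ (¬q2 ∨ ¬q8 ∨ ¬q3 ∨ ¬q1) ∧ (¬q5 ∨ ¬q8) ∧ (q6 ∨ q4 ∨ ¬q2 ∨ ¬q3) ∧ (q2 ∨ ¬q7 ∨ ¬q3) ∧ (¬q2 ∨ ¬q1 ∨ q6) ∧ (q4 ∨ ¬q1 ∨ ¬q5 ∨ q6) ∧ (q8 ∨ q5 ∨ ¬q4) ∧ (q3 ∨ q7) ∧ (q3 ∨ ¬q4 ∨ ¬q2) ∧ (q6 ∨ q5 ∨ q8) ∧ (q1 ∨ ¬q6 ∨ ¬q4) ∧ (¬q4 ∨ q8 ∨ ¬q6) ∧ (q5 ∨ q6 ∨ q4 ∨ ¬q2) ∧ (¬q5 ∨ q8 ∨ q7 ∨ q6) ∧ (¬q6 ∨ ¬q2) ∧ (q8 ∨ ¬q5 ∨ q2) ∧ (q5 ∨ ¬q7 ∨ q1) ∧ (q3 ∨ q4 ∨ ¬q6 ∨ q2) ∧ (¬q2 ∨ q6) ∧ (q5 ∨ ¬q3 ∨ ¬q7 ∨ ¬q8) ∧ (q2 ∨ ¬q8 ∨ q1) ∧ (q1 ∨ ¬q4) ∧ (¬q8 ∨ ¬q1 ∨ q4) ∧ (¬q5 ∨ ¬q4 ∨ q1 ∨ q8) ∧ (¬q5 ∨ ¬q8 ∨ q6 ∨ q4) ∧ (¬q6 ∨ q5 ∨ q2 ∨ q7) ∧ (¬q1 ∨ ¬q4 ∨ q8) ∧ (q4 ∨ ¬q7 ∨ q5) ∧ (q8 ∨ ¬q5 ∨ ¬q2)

Suppose q7 = False.
From the singleton clause (q2), q2 = True.
From the singleton clause (q3), q3 = True.
From the singleton clause (q5), q5 = True.
From the singleton clause (¬q6), q6 = False.
That conflicts with the unit clause (q6).
So every satisfying assignment has q7 = True.

True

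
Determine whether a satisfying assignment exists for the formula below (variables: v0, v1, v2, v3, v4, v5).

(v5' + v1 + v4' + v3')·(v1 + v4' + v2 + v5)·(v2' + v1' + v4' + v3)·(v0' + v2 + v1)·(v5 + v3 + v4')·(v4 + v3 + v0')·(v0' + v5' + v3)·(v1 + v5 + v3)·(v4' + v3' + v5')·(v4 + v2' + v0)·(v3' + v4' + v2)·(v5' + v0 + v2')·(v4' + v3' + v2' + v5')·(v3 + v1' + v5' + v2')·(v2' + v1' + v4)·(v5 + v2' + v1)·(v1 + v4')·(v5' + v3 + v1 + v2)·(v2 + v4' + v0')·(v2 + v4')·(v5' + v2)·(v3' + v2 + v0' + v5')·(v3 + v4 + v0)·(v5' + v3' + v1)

Satisfiable

Case v1 = 0:
From the singleton clause (v4'), v4 = 0.
Case v0 = 0:
From the singleton clause (v2'), v2 = 0.
From the singleton clause (v5'), v5 = 0.
From the singleton clause (v3), v3 = 1.
This assignment satisfies each clause.
A satisfying assignment: v0=0, v1=0, v2=0, v3=1, v4=0, v5=0.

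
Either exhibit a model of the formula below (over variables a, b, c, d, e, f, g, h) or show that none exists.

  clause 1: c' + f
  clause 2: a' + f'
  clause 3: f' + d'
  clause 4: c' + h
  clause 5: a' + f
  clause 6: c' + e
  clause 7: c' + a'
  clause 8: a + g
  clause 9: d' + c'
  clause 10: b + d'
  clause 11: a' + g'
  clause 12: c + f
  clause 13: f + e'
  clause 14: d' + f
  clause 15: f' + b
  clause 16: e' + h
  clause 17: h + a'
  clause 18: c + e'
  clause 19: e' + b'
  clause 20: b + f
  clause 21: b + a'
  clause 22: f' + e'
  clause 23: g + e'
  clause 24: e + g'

Suppose c = 0.
The clause (f) is unit, so f = 1.
The clause (a') is unit, so a = 0.
The clause (d') is unit, so d = 0.
The clause (g) is unit, so g = 1.
The clause (b) is unit, so b = 1.
The clause (e') is unit, so e = 0.
But (e) is also a unit clause — contradiction.
Undo c and try c = 1.
The clause (f) is unit, so f = 1.
The clause (a') is unit, so a = 0.
The clause (d') is unit, so d = 0.
The clause (h) is unit, so h = 1.
The clause (e) is unit, so e = 1.
But (e') is also a unit clause — contradiction.
Neither c = 1 nor c = 0 works.

UNSATISFIABLE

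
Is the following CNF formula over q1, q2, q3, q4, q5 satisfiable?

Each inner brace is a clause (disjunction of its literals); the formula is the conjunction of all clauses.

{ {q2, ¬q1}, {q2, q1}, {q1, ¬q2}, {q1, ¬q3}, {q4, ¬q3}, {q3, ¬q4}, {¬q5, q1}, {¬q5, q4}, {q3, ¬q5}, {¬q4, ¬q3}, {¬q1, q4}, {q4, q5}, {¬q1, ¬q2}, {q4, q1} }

Unsatisfiable

Case q2 = True:
The clause (q1) is unit, so q1 = True.
But (¬q1) is also a unit clause — contradiction.
Undo q2 and try q2 = False.
The clause (¬q1) is unit, so q1 = False.
But (q1) is also a unit clause — contradiction.
Either choice for q2 ends in contradiction.
No assignment satisfies every clause.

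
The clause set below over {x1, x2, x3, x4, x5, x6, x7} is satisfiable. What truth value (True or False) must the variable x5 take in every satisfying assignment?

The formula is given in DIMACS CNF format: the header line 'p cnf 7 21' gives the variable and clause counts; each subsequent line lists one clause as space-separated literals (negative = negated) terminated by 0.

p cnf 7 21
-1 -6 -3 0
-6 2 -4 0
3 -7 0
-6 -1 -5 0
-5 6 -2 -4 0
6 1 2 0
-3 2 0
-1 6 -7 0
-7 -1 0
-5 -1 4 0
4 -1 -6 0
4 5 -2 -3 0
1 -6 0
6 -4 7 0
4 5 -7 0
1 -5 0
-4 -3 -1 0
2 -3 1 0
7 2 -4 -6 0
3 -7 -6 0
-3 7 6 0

Suppose x5 = True.
(x1) alone gives x1 = True.
(¬x6) alone gives x6 = False.
(¬x7) alone gives x7 = False.
(x4) alone gives x4 = True.
Now (¬x4) is unsatisfied and unit — conflict.
So every satisfying assignment has x5 = False.

False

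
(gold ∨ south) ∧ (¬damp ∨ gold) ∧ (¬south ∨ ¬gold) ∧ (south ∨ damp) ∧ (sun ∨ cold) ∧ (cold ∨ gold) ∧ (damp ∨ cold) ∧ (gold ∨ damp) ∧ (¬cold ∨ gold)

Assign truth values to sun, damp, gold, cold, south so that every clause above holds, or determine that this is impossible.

sun: False,  damp: True,  gold: True,  cold: True,  south: False

Branch on gold: set gold = True.
From the singleton clause (¬south), south = False.
From the singleton clause (damp), damp = True.
Branch on sun: set sun = False.
From the singleton clause (cold), cold = True.
Every clause now holds.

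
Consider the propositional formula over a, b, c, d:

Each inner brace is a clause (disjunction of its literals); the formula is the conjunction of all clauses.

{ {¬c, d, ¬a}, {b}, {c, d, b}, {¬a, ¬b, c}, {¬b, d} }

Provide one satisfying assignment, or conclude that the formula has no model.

a ↦ True, b ↦ True, c ↦ True, d ↦ True

Unit clause (b) forces b = True.
Unit clause (d) forces d = True.
Try a = True.
Unit clause (c) forces c = True.
Every clause now holds.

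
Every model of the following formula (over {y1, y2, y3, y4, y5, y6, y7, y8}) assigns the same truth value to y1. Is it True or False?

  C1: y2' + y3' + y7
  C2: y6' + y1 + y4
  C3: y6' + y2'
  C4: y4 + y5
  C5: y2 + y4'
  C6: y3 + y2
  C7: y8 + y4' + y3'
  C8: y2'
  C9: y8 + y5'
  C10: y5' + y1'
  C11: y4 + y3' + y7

Suppose y1 = 1.
From the singleton clause (y2'), y2 = 0.
From the singleton clause (y4'), y4 = 0.
From the singleton clause (y5), y5 = 1.
But (y5') is also a unit clause — contradiction.
So every satisfying assignment has y1 = False.

False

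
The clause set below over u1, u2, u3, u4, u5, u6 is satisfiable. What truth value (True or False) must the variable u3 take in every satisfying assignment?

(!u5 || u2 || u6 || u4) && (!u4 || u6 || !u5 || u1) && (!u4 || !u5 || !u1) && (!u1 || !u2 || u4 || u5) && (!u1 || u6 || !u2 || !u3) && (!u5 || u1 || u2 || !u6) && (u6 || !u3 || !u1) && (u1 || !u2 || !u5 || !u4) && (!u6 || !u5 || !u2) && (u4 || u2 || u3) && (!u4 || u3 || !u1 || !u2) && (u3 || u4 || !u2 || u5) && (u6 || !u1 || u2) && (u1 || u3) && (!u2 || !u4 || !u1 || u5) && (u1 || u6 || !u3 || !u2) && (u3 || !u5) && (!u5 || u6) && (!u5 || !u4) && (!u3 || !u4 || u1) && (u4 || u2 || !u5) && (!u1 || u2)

Suppose u3 = false.
Unit clause (u1) forces u1 = true.
Unit clause (!u5) forces u5 = false.
Unit clause (u2) forces u2 = true.
Unit clause (u4) forces u4 = true.
But (!u4) is also a unit clause — contradiction.
So every satisfying assignment has u3 = True.

True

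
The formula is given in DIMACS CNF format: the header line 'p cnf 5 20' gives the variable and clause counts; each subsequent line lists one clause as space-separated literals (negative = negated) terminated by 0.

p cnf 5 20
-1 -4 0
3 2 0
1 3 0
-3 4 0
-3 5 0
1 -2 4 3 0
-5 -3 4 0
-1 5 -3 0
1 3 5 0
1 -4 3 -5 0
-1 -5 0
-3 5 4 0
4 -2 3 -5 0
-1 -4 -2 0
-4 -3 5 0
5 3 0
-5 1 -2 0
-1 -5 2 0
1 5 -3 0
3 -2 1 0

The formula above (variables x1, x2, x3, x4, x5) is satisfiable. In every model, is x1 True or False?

Suppose x1 = True.
Unit clause (¬x4) forces x4 = False.
Unit clause (¬x3) forces x3 = False.
Unit clause (x2) forces x2 = True.
Unit clause (¬x5) forces x5 = False.
Now (x5) is unsatisfied and unit — conflict.
So every satisfying assignment has x1 = False.

False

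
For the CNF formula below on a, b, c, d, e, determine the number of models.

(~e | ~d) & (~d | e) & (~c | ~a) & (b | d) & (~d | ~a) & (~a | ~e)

There are 2^5 = 32 truth assignments over (a, b, c, d, e).
Split on d. With d = 1, the clauses containing d are satisfied and ~d drops from the rest; 0 of the 2^4 = 16 assignments to the other variables satisfy what remains.
With d = 0, by the same count on the reduced clause set, 5 assignments work.
(One model: a=F, b=T, c=F, d=F, e=F.)
Total: 0 + 5 = 5.

5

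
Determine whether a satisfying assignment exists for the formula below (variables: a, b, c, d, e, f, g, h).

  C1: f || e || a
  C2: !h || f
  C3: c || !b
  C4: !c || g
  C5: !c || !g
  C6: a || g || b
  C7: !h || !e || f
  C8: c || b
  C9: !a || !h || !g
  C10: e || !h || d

Unsatisfiable

Branch on h: set h = false.
Branch on c: set c = true.
From the singleton clause (g), g = true.
Now (!g) is unsatisfied and unit — conflict.
So c must be the other value — set c = false.
From the singleton clause (!b), b = false.
Now (b) is unsatisfied and unit — conflict.
Both values of c lead to a conflict.
So h must be the other value — set h = true.
From the singleton clause (f), f = true.
Branch on c: set c = true.
From the singleton clause (g), g = true.
Now (!g) is unsatisfied and unit — conflict.
So c must be the other value — set c = false.
From the singleton clause (!b), b = false.
Now (b) is unsatisfied and unit — conflict.
Both values of c lead to a conflict.
Both values of h lead to a conflict.
No assignment satisfies every clause.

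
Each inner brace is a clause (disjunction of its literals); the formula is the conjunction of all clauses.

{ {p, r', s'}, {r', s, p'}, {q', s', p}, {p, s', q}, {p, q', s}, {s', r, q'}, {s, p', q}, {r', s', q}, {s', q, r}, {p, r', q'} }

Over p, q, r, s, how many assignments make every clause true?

4

There are 2^4 = 16 truth assignments over (p, q, r, s).
Check each against the 10 clauses (columns in the order p, q, r, s):
  F F F F  ✓ satisfies all
  F F F T  ✗ fails (p + s' + q)
  F F T F  ✓ satisfies all
  F F T T  ✗ fails (p + r' + s')
  F T F F  ✗ fails (p + q' + s)
  F T F T  ✗ fails (q' + s' + p)
  F T T F  ✗ fails (p + q' + s)
  F T T T  ✗ fails (p + r' + s')
  T F F F  ✗ fails (s + p' + q)
  T F F T  ✗ fails (s' + q + r)
  T F T F  ✗ fails (r' + s + p')
  T F T T  ✗ fails (r' + s' + q)
  T T F F  ✓ satisfies all
  T T F T  ✗ fails (s' + r + q')
  T T T F  ✗ fails (r' + s + p')
  T T T T  ✓ satisfies all
4 of the 16 rows are models.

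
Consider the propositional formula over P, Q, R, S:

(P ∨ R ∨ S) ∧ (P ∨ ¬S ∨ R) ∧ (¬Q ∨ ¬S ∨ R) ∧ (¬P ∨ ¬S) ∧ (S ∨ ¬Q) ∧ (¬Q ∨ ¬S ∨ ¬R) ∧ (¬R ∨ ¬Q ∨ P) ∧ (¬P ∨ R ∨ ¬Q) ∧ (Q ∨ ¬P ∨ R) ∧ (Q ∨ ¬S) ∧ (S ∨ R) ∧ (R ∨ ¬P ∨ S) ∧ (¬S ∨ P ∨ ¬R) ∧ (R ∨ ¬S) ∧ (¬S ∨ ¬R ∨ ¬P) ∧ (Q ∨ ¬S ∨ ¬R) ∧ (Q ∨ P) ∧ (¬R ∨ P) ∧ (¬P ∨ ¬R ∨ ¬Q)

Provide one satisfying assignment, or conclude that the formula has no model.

Case P = True:
The clause (¬S) is unit, so S = False.
The clause (¬Q) is unit, so Q = False.
The clause (R) is unit, so R = True.
This assignment satisfies each clause.

P: True,  Q: False,  R: True,  S: False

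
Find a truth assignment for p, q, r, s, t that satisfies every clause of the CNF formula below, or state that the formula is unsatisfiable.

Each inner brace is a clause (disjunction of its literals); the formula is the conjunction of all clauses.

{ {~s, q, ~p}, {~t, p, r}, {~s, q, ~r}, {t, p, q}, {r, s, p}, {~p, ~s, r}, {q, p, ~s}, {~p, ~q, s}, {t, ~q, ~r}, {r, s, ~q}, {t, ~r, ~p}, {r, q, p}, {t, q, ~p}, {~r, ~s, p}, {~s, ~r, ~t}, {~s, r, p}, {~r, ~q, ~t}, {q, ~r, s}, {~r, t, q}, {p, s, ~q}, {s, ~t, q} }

Case s = 0:
Case r = 1:
Unit clause (q) forces q = 1.
Unit clause (~p) forces p = 0.
That conflicts with the unit clause (p).
That branch fails; take r = 0 instead.
Unit clause (p) forces p = 1.
Unit clause (~q) forces q = 0.
Unit clause (t) forces t = 1.
That conflicts with the unit clause (~t).
Either choice for r ends in contradiction.
That branch fails; take s = 1 instead.
Case q = 1:
Case p = 0:
Unit clause (~r) forces r = 0.
That conflicts with the unit clause (r).
That branch fails; take p = 1 instead.
Unit clause (r) forces r = 1.
Unit clause (t) forces t = 1.
That conflicts with the unit clause (~t).
Either choice for p ends in contradiction.
That branch fails; take q = 0 instead.
Unit clause (~p) forces p = 0.
That conflicts with the unit clause (p).
Either choice for q ends in contradiction.
Either choice for s ends in contradiction.

UNSATISFIABLE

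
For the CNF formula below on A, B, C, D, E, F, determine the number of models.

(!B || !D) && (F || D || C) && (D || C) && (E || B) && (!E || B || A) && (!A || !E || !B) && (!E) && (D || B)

There are 2^6 = 64 truth assignments over (A, B, C, D, E, F).
Split on B. With B = true, the clauses containing B are satisfied and !B drops from the rest; 4 of the 2^5 = 32 assignments to the other variables satisfy what remains.
With B = false, by the same count on the reduced clause set, 0 assignments work.
(One model: A=F, B=T, C=T, D=F, E=F, F=F.)
Total: 4 + 0 = 4.

4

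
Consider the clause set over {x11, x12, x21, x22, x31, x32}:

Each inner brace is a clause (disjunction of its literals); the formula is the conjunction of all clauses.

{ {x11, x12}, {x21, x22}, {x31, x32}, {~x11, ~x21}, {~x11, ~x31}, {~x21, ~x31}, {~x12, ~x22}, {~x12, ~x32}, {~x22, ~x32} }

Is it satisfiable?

Case x11 = 1:
The clause (~x21) is unit, so x21 = 0.
The clause (x22) is unit, so x22 = 1.
The clause (~x31) is unit, so x31 = 0.
The clause (x32) is unit, so x32 = 1.
Now (~x32) is unsatisfied and unit — conflict.
So x11 must be the other value — set x11 = 0.
The clause (x12) is unit, so x12 = 1.
The clause (~x22) is unit, so x22 = 0.
The clause (x21) is unit, so x21 = 1.
The clause (~x31) is unit, so x31 = 0.
The clause (x32) is unit, so x32 = 1.
Now (~x32) is unsatisfied and unit — conflict.
Either choice for x11 ends in contradiction.
No assignment satisfies every clause.

No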